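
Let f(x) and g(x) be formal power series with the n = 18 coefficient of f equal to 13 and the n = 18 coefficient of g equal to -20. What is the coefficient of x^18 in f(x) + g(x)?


Addition of formal power series is termwise.
The coefficient of x^18 in f + g = 13 + -20
= -7

-7


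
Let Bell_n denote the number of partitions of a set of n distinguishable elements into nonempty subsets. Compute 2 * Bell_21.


Bell_21 can be computed from the Bell triangle or from Dobinski's identity Bell_n = (1/e) * sum_{k>=0} k^n / k!.
Computing Bell_21 = 474869816156751.
Then 2 * 474869816156751 = 949739632313502.

949739632313502


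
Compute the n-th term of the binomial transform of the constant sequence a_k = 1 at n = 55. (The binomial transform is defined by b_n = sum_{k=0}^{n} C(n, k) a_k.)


With a_k = 1 for all k, b_n = sum_{k=0}^{n} C(n, k) = 2^n by the binomial theorem.
For n = 55: 2^55 = 36028797018963968.

36028797018963968


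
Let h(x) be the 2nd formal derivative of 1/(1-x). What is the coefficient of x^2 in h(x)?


Differentiating 2 times: d^2/dx^2 [1/(1-x)] = 2!/(1-x)^3.
The expansion 1/(1-x)^3 = sum_{k>=0} C(k+2, 2) x^k, so the coefficient of x^n in 2!/(1-x)^3 is 2! * C(n+2, 2).
For n = 2: 2 * C(4, 2) = 2 * 6 = 12

12


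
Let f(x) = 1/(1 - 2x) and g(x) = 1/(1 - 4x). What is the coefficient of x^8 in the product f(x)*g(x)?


The coefficient of x^n in f*g is the Cauchy product: sum_{k=0}^{n} a^k * b^(n-k).
With a=2, b=4, n=8:
sum_{k=0}^{8} 2^k * 4^(8-k)
= 130816

130816


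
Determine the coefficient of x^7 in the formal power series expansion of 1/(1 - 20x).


The geometric series identity gives 1/(1 - c x) = sum_{k>=0} c^k x^k, so the coefficient of x^k is c^k.
Here c = 20 and k = 7.
Computing: 20^7 = 1280000000

1280000000


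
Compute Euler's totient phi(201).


phi(n) counts integers in [1, n] coprime to n. Using the multiplicative formula phi(n) = n * prod_{p | n} (1 - 1/p):
201 = 3 * 67, so
phi(201) = 201 * (1 - 1/3) * (1 - 1/67) = 132.

132


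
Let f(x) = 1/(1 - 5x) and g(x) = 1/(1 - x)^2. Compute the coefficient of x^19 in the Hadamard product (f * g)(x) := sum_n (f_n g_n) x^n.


f has coefficients f_k = 5^k. For g = 1/(1 - x)^2 the coefficient is g_k = C(k + 1, 1) = k + 1. The Hadamard coefficient is (f * g)_k = 5^k * (k + 1).
For k = 19: 5^19 * 20 = 19073486328125 * 20 = 381469726562500.

381469726562500


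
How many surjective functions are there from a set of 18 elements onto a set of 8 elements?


By inclusion-exclusion on which target elements are missed, the number of surjections from an n-set onto a k-set is
surj(n, k) = sum_{j=0}^{k} (-1)^j C(k, j) (k - j)^n.
Equivalently surj(n, k) = k! * S(n, k), where S(n, k) is the Stirling number of the second kind.
For n = 18, k = 8:
S(18, 8) = 189036065010, so
surj = 8! * 189036065010 = 40320 * 189036065010 = 7621934141203200.

7621934141203200


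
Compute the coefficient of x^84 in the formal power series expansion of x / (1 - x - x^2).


Let f(x) = sum_{k>=0} a_k x^k. Multiplying f(x) * (1 - x - x^2) = x and matching coefficients gives a_0 = 0, a_1 = 1, and a_k = a_{k-1} + a_{k-2} for k >= 2. These are the Fibonacci numbers F_k.
Iterating from F_0 = 0, F_1 = 1:
F_0=0, F_1=1, F_2=1, F_3=2, F_4=3, F_5=5, F_6=8, F_7=13, F_8=21, F_9=34, ...
F_84 = 160500643816367088.

160500643816367088


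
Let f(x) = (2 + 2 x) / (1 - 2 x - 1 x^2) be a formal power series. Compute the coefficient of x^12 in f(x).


Write f(x) = sum_{k>=0} a_k x^k. Multiplying both sides by 1 - 2 x - 1 x^2 gives
(1 - 2 x - 1 x^2) sum_{k>=0} a_k x^k = 2 + 2 x.
Matching coefficients:
 x^0: a_0 = 2
 x^1: a_1 - 2 a_0 = 2  =>  a_1 = 2*2 + 2 = 6
 x^k (k >= 2): a_k = 2 a_{k-1} + 1 a_{k-2}.
Iterating: a_2 = 14, a_3 = 34, a_4 = 82, a_5 = 198, a_6 = 478, a_7 = 1154, a_8 = 2786, a_9 = 6726, a_10 = 16238, a_11 = 39202, a_12 = 94642.
So the coefficient of x^12 is 94642.

94642


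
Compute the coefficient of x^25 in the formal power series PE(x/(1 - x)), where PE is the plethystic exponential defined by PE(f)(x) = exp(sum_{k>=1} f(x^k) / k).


For f(x) = x/(1 - x) we have
sum_{k>=1} f(x^k) / k = sum_{k>=1} (1/k) * x^k / (1 - x^k) = sum_{k, m >= 1} x^(k m) / k,
which after exponentiating simplifies to
PE(x/(1 - x)) = prod_{k>=1} 1 / (1 - x^k).
This is the generating function for the partition function p(n), so the coefficient of x^25 is p(25).
Computing p(25) by dynamic programming over parts 1, 2, ..., 25: p(25) = 1958.

1958


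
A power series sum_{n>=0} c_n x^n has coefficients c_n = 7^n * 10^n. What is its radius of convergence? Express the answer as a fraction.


By the root test (Cauchy-Hadamard), the radius is R = 1 / limsup_n |c_n|^(1/n).
Here |c_n|^(1/n) = (7^n * 10^n)^(1/n) = 7 * 10 = 70 for all n.
So R = 1/70 = 1/70.

1/70


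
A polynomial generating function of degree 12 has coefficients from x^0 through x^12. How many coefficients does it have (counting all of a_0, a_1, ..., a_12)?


A polynomial of degree 12 takes the form a_0 + a_1 x + ... + a_12 x^12.
The number of coefficients is 12 + 1 = 13.

13


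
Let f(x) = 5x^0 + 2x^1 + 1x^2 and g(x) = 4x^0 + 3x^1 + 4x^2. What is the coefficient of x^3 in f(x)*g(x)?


Cauchy product at x^3:
2*4 + 1*3
= 11

11


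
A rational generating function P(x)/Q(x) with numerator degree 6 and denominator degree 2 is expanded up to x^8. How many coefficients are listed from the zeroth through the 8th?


Expanding up to x^8 gives the coefficients for x^0, x^1, ..., x^8.
That is 8 + 1 = 9 coefficients in total.

9


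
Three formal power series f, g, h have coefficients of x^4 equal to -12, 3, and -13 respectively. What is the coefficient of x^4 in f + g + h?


Series addition is componentwise:
-12 + 3 + -13
= -22

-22


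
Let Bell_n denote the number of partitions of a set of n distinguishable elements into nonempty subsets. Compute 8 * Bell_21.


Bell_21 can be computed from the Bell triangle or from Dobinski's identity Bell_n = (1/e) * sum_{k>=0} k^n / k!.
Computing Bell_21 = 474869816156751.
Then 8 * 474869816156751 = 3798958529254008.

3798958529254008


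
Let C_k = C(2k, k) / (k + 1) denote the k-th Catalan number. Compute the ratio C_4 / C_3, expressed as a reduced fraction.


Using C_k = (2k)! / (k! (k+1)!), the ratio C_{k+1}/C_k simplifies to
C_{k+1}/C_k = [(2k+2)! / ((k+1)! (k+2)!)] * [k! (k+1)! / (2k)!]
 = (2k+2)(2k+1) / ((k+1)(k+2)) = 2(2k+1) / (k+2).
For k = 3: 2(2*3 + 1) / (3 + 2) = 14/5 = 14/5.

14/5


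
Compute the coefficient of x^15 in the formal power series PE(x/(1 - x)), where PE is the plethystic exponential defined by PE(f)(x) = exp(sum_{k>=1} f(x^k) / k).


For f(x) = x/(1 - x) we have
sum_{k>=1} f(x^k) / k = sum_{k>=1} (1/k) * x^k / (1 - x^k) = sum_{k, m >= 1} x^(k m) / k,
which after exponentiating simplifies to
PE(x/(1 - x)) = prod_{k>=1} 1 / (1 - x^k).
This is the generating function for the partition function p(n), so the coefficient of x^15 is p(15).
Computing p(15) by dynamic programming over parts 1, 2, ..., 15: p(15) = 176.

176


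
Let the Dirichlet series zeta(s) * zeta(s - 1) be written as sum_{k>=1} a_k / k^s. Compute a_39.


Convolution gives a_k = sum_{d | k} d * 1 = sum_{d | k} d = sigma(k), the sum of positive divisors of k.
For k = 39, the divisors are 1, 3, 13, 39, so
sigma(39) = 1 + 3 + 13 + 39 = 56.

56


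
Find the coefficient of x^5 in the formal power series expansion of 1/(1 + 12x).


Write 1/(1 + c x) = 1/(1 - (-c) x) and apply the geometric-series identity
1/(1 - y) = sum_{k>=0} y^k to get 1/(1 + c x) = sum_{k>=0} (-c)^k x^k.
So the coefficient of x^k is (-c)^k = (-1)^k * c^k.
Here c = 12 and k = 5:
(-12)^5 = -1 * 248832 = -248832

-248832


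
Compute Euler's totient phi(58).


phi(n) counts integers in [1, n] coprime to n. Using the multiplicative formula phi(n) = n * prod_{p | n} (1 - 1/p):
58 = 2 * 29, so
phi(58) = 58 * (1 - 1/2) * (1 - 1/29) = 28.

28


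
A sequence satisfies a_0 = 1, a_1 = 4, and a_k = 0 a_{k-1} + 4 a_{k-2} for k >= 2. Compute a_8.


The characteristic equation is t^2 - 0 t - 4 = 0, with roots r_1 = 2 and r_2 = -2 (so c_1 = r_1 + r_2, c_2 = -r_1 r_2 as required).
One can use the closed form a_n = A r_1^n + B r_2^n, but direct iteration is more reliable:
a_0 = 1, a_1 = 4, a_2 = 4, a_3 = 16, a_4 = 16, a_5 = 64, a_6 = 64, a_7 = 256, a_8 = 256.
So a_8 = 256.

256


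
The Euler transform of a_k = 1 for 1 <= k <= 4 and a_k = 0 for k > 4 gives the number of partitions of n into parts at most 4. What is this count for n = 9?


Partitions of 9 into parts at most 4:
Using generating function (1-x)^(-1)(1-x^2)^(-1)...(1-x^4)^(-1),
the coefficient of x^9 = 18

18


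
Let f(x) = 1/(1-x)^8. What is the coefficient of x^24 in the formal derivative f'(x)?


Differentiate: d/dx [ 1/(1-x)^r ] = r / (1-x)^(r+1).
Here r = 8, so f'(x) = 8 / (1-x)^9.
The expansion of 1/(1-x)^(r+1) has coefficient of x^n equal to C(n+r, r).
So the coefficient of x^24 in f'(x) is
8 * C(32, 8) = 8 * 10518300 = 84146400

84146400


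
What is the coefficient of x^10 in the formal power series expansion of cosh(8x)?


The Maclaurin series is cosh(t) = sum_{m>=0} t^(2m) / (2m)!, so substituting t = 8x, only even powers of x are nonzero, with coefficient of x^(2m) equal to 8^(2m) / (2m)!.
For x^10 the coefficient is 8^10/10! = 1073741824/3628800 = 4194304/14175.

4194304/14175


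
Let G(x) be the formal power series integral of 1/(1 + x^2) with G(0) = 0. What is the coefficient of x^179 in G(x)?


1/(1 + x^2) = sum_{j>=0} (-1)^j x^(2j). Integrating termwise with G(0) = 0:
G(x) = sum_{j>=0} (-1)^j x^(2j+1) / (2j+1) = arctan(x).
Only odd powers are nonzero. For x^179 write 179 = 2*89 + 1, giving
(-1)^89 / 179 = -1/179 = -1/179.

-1/179


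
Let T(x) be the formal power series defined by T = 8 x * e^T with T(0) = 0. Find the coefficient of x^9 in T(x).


Apply the Lagrange inversion formula: if T = 8 x * phi(T) with phi(t) = e^t, then
[x^n] T = 8^n * (1/n) [t^(n-1)] phi(t)^n = 8^n * (1/n) [t^(n-1)] e^(n t) = 8^n * (1/n) * n^(n-1) / (n-1)! = 8^n * n^(n-1) / n!.
When c = 1 this is the Cayley count of rooted labeled trees on n vertices, divided by n!.
For n = 9: 8^9 * 9^8 / 9! = 134217728 * 43046721/362880 = 557256278016/35.

557256278016/35


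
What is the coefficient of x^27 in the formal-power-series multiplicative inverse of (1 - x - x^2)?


Let the inverse be f(x) = sum_{k>=0} a_k x^k. From f(x) * (1 - x - x^2) = 1 and matching coefficients:
 x^0: a_0 = 1.
 x^1: a_1 - a_0 = 0, so a_1 = 1.
 x^k (k >= 2): a_k - a_{k-1} - a_{k-2} = 0, i.e. a_k = a_{k-1} + a_{k-2}.
This is the Fibonacci-type recurrence shifted so that a_0 = a_1 = 1.
Iterating: a_0=1, a_1=1, a_2=2, a_3=3, a_4=5, a_5=8, a_6=13, a_7=21, a_8=34, a_9=55, ...
a_27 = 317811.

317811


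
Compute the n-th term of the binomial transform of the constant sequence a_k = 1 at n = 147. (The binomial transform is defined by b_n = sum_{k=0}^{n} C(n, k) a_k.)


With a_k = 1 for all k, b_n = sum_{k=0}^{n} C(n, k) = 2^n by the binomial theorem.
For n = 147: 2^147 = 178405961588244985132285746181186892047843328.

178405961588244985132285746181186892047843328


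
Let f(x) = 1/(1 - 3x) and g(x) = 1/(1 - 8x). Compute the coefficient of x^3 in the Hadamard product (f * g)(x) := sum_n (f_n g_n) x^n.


f has coefficients f_k = 3^k and g has coefficients g_k = 8^k, so the Hadamard product has coefficient (f*g)_k = 3^k * 8^k = 24^k.
For k = 3: 24^3 = 13824.

13824


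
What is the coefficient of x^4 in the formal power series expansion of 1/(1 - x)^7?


The expansion 1/(1 - x)^r = sum_{k>=0} C(k + r - 1, r - 1) x^k follows from the multiset / negative-binomial theorem (or from repeated differentiation of the geometric series).
For r = 7 and k = 4:
C(10, 6) = 3628800 / (720 * 24) = 210.

210


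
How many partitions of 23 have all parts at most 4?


Using the generating function (1-x)^(-1)(1-x^2)^(-1)...(1-x^4)^(-1),
the coefficient of x^23 counts these restricted partitions.
Result = 150

150


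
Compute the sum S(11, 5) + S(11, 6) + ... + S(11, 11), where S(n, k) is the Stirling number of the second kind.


By definition, S(n, k) counts partitions of an n-set into exactly k nonempty blocks.
Computing row n = 11 for k = 5..11:
S(11, k): 246730, 179487, 63987, 11880, 1155, 55, 1
Sum = 503295.

503295


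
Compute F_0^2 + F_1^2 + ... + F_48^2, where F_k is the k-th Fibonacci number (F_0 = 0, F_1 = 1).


There is a standard identity sum_{k=0}^{N} F_k^2 = F_N * F_{N+1} (proved inductively from the telescoping relation F_k^2 = F_k F_{k+1} - F_{k-1} F_k). Then
sum_{k=0}^{48} F_k^2 = F_48 F_49 - F_0 F_0.
Computing: F_48 = 4807526976, F_49 = 7778742049.
Sum = 4807526976 * 7778742049 = 37396512239913013824.

37396512239913013824


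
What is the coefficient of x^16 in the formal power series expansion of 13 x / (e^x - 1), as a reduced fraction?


The exponential generating function for Bernoulli numbers is
x / (e^x - 1) = sum_{k>=0} B_k x^k / k!.
So the coefficient of x^16 in 13 x / (e^x - 1) is 13 B_16 / 16!.
Computing: B_16 = -3617/510, 16! = 20922789888000, giving
13 * -3617/510 / 20922789888000 = -3617/820817141760000.

-3617/820817141760000


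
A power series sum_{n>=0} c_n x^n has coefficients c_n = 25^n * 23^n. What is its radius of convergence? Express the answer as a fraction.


By the root test (Cauchy-Hadamard), the radius is R = 1 / limsup_n |c_n|^(1/n).
Here |c_n|^(1/n) = (25^n * 23^n)^(1/n) = 25 * 23 = 575 for all n.
So R = 1/575 = 1/575.

1/575


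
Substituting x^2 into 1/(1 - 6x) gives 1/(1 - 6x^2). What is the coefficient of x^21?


Since 1/(1 - 6x^2) only has even powers of x,
the coefficient of x^21 (odd) is 0.

0


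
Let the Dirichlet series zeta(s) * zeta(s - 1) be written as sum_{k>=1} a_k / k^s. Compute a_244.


Convolution gives a_k = sum_{d | k} d * 1 = sum_{d | k} d = sigma(k), the sum of positive divisors of k.
For k = 244, the divisors are 1, 2, 4, 61, 122, 244, so
sigma(244) = 1 + 2 + 4 + 61 + 122 + 244 = 434.

434


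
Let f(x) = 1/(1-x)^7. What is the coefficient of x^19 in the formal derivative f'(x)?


Differentiate: d/dx [ 1/(1-x)^r ] = r / (1-x)^(r+1).
Here r = 7, so f'(x) = 7 / (1-x)^8.
The expansion of 1/(1-x)^(r+1) has coefficient of x^n equal to C(n+r, r).
So the coefficient of x^19 in f'(x) is
7 * C(26, 7) = 7 * 657800 = 4604600

4604600


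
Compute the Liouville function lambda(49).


The Liouville function is lambda(k) = (-1)^Omega(k), where Omega(k) counts the prime factors of k with multiplicity.
Factoring: 49 = 7 * 7, so Omega(49) = 2.
lambda(49) = (-1)^2 = 1.

1


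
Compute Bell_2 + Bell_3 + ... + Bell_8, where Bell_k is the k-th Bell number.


Recall Bell_k counts set partitions of a k-set (with Bell_0 = 1 by convention).
Bell_2 through Bell_8: 2, 5, 15, 52, 203, 877, 4140
Sum = 2 + 5 + 15 + 52 + 203 + 877 + 4140 = 5294.

5294


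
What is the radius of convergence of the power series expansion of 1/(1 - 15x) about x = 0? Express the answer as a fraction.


Expanding 1/(1 - 15x) = sum_{k>=0} 15^k x^k, the series converges when |15x| < 1, i.e., |x| < 1/15.
So the radius of convergence is 1/15 = 1/15.

1/15


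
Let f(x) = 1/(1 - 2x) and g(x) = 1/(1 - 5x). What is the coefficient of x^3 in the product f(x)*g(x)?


The coefficient of x^n in f*g is the Cauchy product: sum_{k=0}^{n} a^k * b^(n-k).
With a=2, b=5, n=3:
sum_{k=0}^{3} 2^k * 5^(3-k)
= 203

203


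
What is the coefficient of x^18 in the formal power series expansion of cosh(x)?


The Maclaurin series is cosh(t) = sum_{m>=0} t^(2m) / (2m)!, so substituting t = x, only even powers of x are nonzero, with coefficient of x^(2m) equal to 1 / (2m)!.
For x^18 the coefficient is 1/18! = 1/6402373705728000 = 1/6402373705728000.

1/6402373705728000


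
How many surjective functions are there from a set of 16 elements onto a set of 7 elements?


By inclusion-exclusion on which target elements are missed, the number of surjections from an n-set onto a k-set is
surj(n, k) = sum_{j=0}^{k} (-1)^j C(k, j) (k - j)^n.
Equivalently surj(n, k) = k! * S(n, k), where S(n, k) is the Stirling number of the second kind.
For n = 16, k = 7:
S(16, 7) = 3281882604, so
surj = 7! * 3281882604 = 5040 * 3281882604 = 16540688324160.

16540688324160


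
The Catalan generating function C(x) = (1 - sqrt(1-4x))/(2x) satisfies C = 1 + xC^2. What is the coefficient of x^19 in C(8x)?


Substituting x -> 8x scales the n-th coefficient by 8^n, so [x^19] C(8x) = 8^19 * C_19.
C_19 = C(2*19, 19)/(20) = 35345263800/20 = 1767263190.
So 8^19 * 1767263190 = 144115188075855872 * 1767263190 = 254689467006387010330951680.

254689467006387010330951680


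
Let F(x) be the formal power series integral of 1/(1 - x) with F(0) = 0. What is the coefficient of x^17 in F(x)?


1/(1 - x) = sum_{k>=0} x^k. Integrating termwise and using F(0) = 0 gives
F(x) = sum_{k>=0} x^(k+1) / (k+1) = sum_{m>=1} x^m / m = -ln(1 - x).
So the coefficient of x^17 is 1/17 = 1/17.

1/17


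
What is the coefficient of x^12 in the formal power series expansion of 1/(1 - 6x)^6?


The general identity 1/(1 - c x)^r = sum_{k>=0} c^k C(k + r - 1, r - 1) x^k follows by substituting y = c x into 1/(1 - y)^r = sum_{k>=0} C(k + r - 1, r - 1) y^k.
For c = 6, r = 6, k = 12:
6^12 * C(17, 5) = 2176782336 * 6188 = 13469929095168.

13469929095168


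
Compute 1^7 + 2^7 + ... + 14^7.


This power sum has a closed form given by Faulhaber's formula
sum_{k=1}^{m} k^p = (1 / (p + 1)) * sum_{j=0}^{p} C(p + 1, j) B_j m^(p + 1 - j),
but for small m direct computation is fastest:
1 + 128 + 2187 + 16384 + 78125 + 279936 + 823543 + 2097152 + 4782969 + 10000000 + 19487171 + 35831808 + 62748517 + 105413504 = 241561425.

241561425


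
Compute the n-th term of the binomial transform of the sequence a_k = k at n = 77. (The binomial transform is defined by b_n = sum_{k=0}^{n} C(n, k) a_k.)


With a_k = k, b_n = sum_{k=0}^{n} C(n, k) k. Using k * C(n, k) = n * C(n-1, k-1) gives b_n = n * sum_{k>=1} C(n-1, k-1) = n * 2^(n-1).
For n = 77: 77 * 2^76 = 77 * 75557863725914323419136 = 5817955506895402903273472.

5817955506895402903273472


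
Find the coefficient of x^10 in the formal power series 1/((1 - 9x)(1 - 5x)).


By partial fractions or Cauchy convolution:
The coefficient equals sum_{k=0}^{10} 9^k * 5^(10-k).
= 7833057871

7833057871


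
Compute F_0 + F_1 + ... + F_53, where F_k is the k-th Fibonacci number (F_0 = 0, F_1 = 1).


Use the identity sum_{k=0}^{N} F_k = F_{N+2} - 1 (which follows from F_{k+2} - F_{k+1} = F_k). Then
sum_{k=0}^{53} F_k = (F_{55} - 1) - (F_{1} - 1) = F_{55} - F_{1}.
Computing: F_{55} = 139583862445, F_{1} = 1, so
Sum = 139583862445 - 1 = 139583862444.

139583862444


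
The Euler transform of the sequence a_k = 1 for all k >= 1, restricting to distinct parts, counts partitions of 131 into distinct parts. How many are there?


Partitions of 131 into distinct parts can be computed via generating function.
Product (1+x)(1+x^2)(1+x^3)...
The coefficient of x^131 = 5010688

5010688


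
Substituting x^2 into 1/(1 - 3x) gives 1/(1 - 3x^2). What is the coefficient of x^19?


Since 1/(1 - 3x^2) only has even powers of x,
the coefficient of x^19 (odd) is 0.

0


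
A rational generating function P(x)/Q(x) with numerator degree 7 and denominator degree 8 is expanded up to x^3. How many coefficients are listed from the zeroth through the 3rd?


Expanding up to x^3 gives the coefficients for x^0, x^1, ..., x^3.
That is 3 + 1 = 4 coefficients in total.

4


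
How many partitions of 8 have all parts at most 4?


Using the generating function (1-x)^(-1)(1-x^2)^(-1)...(1-x^4)^(-1),
the coefficient of x^8 counts these restricted partitions.
Result = 15

15


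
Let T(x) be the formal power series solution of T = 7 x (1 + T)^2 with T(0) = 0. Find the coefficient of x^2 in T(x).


Apply the Lagrange inversion formula: if T = 7 x * phi(T) with phi(t) = (1 + t)^2, then [x^n] T = 7^n * (1/n) [t^(n-1)] phi(t)^n = 7^n * (1/n) [t^(n-1)] (1 + t)^(2n) = 7^n * (1/n) C(2n, n-1).
Using the identity C(2n, n-1) = C(2n, n) * n / (n+1), the unscaled factor equals C(2n, n) / (n+1) = C_n, the n-th Catalan number.
For n = 2: C_2 = C(4, 2) / 3 = 6/3 = 2.
With the 7^2 = 49 factor, the coefficient is 49 * 2 = 98.

98


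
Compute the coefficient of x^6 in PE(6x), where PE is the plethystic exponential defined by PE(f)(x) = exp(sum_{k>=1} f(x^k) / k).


With f(x) = 6x, the exponent is sum_{k>=1} 6 x^k / k = 6 * (-ln(1 - x)). Exponentiating:
PE(6x) = exp(-6 ln(1 - x)) = 1/(1 - x)^6.
By the negative binomial expansion, [x^n] 1/(1 - x)^6 = C(n + 5, 5).
For n = 6: C(11, 5) = 462.

462


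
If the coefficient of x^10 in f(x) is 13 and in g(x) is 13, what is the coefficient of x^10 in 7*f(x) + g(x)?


Scalar multiplication scales coefficients: 7 * 13 = 91.
Then add the g coefficient: 91 + 13
= 104

104


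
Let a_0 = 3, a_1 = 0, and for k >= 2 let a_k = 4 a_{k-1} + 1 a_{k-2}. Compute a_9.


Iterating the recurrence forward:
a_0 = 3
a_1 = 0
a_2 = 4*0 + 1*3 = 3
a_3 = 4*3 + 1*0 = 12
a_4 = 4*12 + 1*3 = 51
a_5 = 4*51 + 1*12 = 216
a_6 = 4*216 + 1*51 = 915
a_7 = 4*915 + 1*216 = 3876
a_8 = 4*3876 + 1*915 = 16419
a_9 = 4*16419 + 1*3876 = 69552
So a_9 = 69552.

69552


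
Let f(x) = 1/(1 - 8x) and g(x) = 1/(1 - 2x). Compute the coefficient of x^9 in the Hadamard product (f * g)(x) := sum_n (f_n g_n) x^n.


f has coefficients f_k = 8^k and g has coefficients g_k = 2^k, so the Hadamard product has coefficient (f*g)_k = 8^k * 2^k = 16^k.
For k = 9: 16^9 = 68719476736.

68719476736


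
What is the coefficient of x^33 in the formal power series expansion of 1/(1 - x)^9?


The negative binomial / multiset identity is
1/(1 - x)^r = sum_{k>=0} C(k + r - 1, r - 1) x^k.
Here r = 9 and k = 33, so the coefficient is
C(33 + 8, 8) = C(41, 8)
= 95548245

95548245


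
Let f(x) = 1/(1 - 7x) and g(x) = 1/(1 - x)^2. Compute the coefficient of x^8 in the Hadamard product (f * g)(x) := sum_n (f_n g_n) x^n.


f has coefficients f_k = 7^k. For g = 1/(1 - x)^2 the coefficient is g_k = C(k + 1, 1) = k + 1. The Hadamard coefficient is (f * g)_k = 7^k * (k + 1).
For k = 8: 7^8 * 9 = 5764801 * 9 = 51883209.

51883209


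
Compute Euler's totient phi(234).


phi(n) counts integers in [1, n] coprime to n. Using the multiplicative formula phi(n) = n * prod_{p | n} (1 - 1/p):
234 = 2 * 3^2 * 13, so
phi(234) = 234 * (1 - 1/2) * (1 - 1/3) * (1 - 1/13) = 72.

72


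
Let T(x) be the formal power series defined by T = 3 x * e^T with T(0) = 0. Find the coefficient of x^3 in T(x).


Apply the Lagrange inversion formula: if T = 3 x * phi(T) with phi(t) = e^t, then
[x^n] T = 3^n * (1/n) [t^(n-1)] phi(t)^n = 3^n * (1/n) [t^(n-1)] e^(n t) = 3^n * (1/n) * n^(n-1) / (n-1)! = 3^n * n^(n-1) / n!.
When c = 1 this is the Cayley count of rooted labeled trees on n vertices, divided by n!.
For n = 3: 3^3 * 3^2 / 3! = 27 * 9/6 = 81/2.

81/2


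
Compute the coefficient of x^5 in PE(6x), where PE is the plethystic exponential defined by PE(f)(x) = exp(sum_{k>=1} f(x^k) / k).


With f(x) = 6x, the exponent is sum_{k>=1} 6 x^k / k = 6 * (-ln(1 - x)). Exponentiating:
PE(6x) = exp(-6 ln(1 - x)) = 1/(1 - x)^6.
By the negative binomial expansion, [x^n] 1/(1 - x)^6 = C(n + 5, 5).
For n = 5: C(10, 5) = 252.

252


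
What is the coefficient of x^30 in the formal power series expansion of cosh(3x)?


The Maclaurin series is cosh(t) = sum_{m>=0} t^(2m) / (2m)!, so substituting t = 3x, only even powers of x are nonzero, with coefficient of x^(2m) equal to 3^(2m) / (2m)!.
For x^30 the coefficient is 3^30/30! = 205891132094649/265252859812191058636308480000000 = 43046721/55457783609342033920000000.

43046721/55457783609342033920000000


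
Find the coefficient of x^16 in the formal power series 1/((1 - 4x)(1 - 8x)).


By partial fractions or Cauchy convolution:
The coefficient equals sum_{k=0}^{16} 4^k * 8^(16-k).
= 562945658454016

562945658454016


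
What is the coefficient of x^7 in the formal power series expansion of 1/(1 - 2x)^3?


The general identity 1/(1 - c x)^r = sum_{k>=0} c^k C(k + r - 1, r - 1) x^k follows by substituting y = c x into 1/(1 - y)^r = sum_{k>=0} C(k + r - 1, r - 1) y^k.
For c = 2, r = 3, k = 7:
2^7 * C(9, 2) = 128 * 36 = 4608.

4608


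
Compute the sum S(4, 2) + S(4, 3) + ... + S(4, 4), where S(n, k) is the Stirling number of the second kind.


By definition, S(n, k) counts partitions of an n-set into exactly k nonempty blocks.
Computing row n = 4 for k = 2..4:
S(4, k): 7, 6, 1
Sum = 14.

14


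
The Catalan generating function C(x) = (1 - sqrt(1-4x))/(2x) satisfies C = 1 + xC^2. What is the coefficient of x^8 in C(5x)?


Substituting x -> 5x scales the n-th coefficient by 5^n, so [x^8] C(5x) = 5^8 * C_8.
C_8 = C(2*8, 8)/(9) = 12870/9 = 1430.
So 5^8 * 1430 = 390625 * 1430 = 558593750.

558593750


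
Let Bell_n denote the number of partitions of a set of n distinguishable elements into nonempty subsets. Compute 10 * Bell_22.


Bell_22 can be computed from the Bell triangle or from Dobinski's identity Bell_n = (1/e) * sum_{k>=0} k^n / k!.
Computing Bell_22 = 4506715738447323.
Then 10 * 4506715738447323 = 45067157384473230.

45067157384473230


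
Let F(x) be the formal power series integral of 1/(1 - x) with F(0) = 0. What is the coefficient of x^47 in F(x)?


1/(1 - x) = sum_{k>=0} x^k. Integrating termwise and using F(0) = 0 gives
F(x) = sum_{k>=0} x^(k+1) / (k+1) = sum_{m>=1} x^m / m = -ln(1 - x).
So the coefficient of x^47 is 1/47 = 1/47.

1/47


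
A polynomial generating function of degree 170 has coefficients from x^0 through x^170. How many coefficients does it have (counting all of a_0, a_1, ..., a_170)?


A polynomial of degree 170 takes the form a_0 + a_1 x + ... + a_170 x^170.
The number of coefficients is 170 + 1 = 171.

171


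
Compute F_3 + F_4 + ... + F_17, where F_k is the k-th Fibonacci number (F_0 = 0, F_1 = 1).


Use the identity sum_{k=0}^{N} F_k = F_{N+2} - 1 (which follows from F_{k+2} - F_{k+1} = F_k). Then
sum_{k=3}^{17} F_k = (F_{19} - 1) - (F_{4} - 1) = F_{19} - F_{4}.
Computing: F_{19} = 4181, F_{4} = 3, so
Sum = 4181 - 3 = 4178.

4178


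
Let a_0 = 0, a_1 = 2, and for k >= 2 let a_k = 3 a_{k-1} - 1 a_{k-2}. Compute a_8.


Iterating the recurrence forward:
a_0 = 0
a_1 = 2
a_2 = 3*2 - 1*0 = 6
a_3 = 3*6 - 1*2 = 16
a_4 = 3*16 - 1*6 = 42
a_5 = 3*42 - 1*16 = 110
a_6 = 3*110 - 1*42 = 288
a_7 = 3*288 - 1*110 = 754
a_8 = 3*754 - 1*288 = 1974
So a_8 = 1974.

1974


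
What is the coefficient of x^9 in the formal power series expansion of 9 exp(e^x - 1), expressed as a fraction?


exp(e^x - 1) is the exponential generating function for the Bell numbers Bell_k: exp(e^x - 1) = sum_{k>=0} Bell_k x^k / k!.
So the coefficient of x^9 in 9 exp(e^x - 1) is 9 Bell_9 / 9!.
Computing: Bell_9 = 21147 and 9! = 362880, giving
9 * 21147/362880 = 1007/1920.

1007/1920


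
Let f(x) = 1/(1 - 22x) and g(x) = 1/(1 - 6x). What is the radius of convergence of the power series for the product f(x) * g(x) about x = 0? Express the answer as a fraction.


The radius of 1/(1 - 22x) is 1/22 (nearest singularity at x = 1/22), and the radius of 1/(1 - 6x) is 1/6.
The product f(x)*g(x) = 1/((1 - 22x)(1 - 6x)) has singularities at both 1/22 and 1/6, so its radius of convergence is the distance to the nearest one:
min(1/22, 1/6) = 1/22.

1/22


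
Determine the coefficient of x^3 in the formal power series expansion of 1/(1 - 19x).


The geometric series identity gives 1/(1 - c x) = sum_{k>=0} c^k x^k, so the coefficient of x^k is c^k.
Here c = 19 and k = 3.
Computing: 19^3 = 6859

6859


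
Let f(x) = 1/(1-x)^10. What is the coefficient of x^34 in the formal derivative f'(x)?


Differentiate: d/dx [ 1/(1-x)^r ] = r / (1-x)^(r+1).
Here r = 10, so f'(x) = 10 / (1-x)^11.
The expansion of 1/(1-x)^(r+1) has coefficient of x^n equal to C(n+r, r).
So the coefficient of x^34 in f'(x) is
10 * C(44, 10) = 10 * 2481256778 = 24812567780

24812567780


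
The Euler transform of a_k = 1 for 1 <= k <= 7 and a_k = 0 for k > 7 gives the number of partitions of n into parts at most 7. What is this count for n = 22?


Partitions of 22 into parts at most 7:
Using generating function (1-x)^(-1)(1-x^2)^(-1)...(1-x^7)^(-1),
the coefficient of x^22 = 522

522


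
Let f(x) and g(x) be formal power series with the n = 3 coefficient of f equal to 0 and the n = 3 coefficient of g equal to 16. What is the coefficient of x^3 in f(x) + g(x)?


Addition of formal power series is termwise.
The coefficient of x^3 in f + g = 0 + 16
= 16

16


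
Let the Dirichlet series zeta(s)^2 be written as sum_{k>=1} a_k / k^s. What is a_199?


The Dirichlet convolution of the constant function 1 with itself gives (1 * 1)(k) = sum_{d | k} 1 = d(k), the number of positive divisors of k.
Since zeta(s) = sum_{k>=1} 1/k^s, we have zeta(s)^2 = sum_{k>=1} d(k)/k^s, so a_k = d(k).
For k = 199: the divisors are 1, 199.
Count = 2.

2


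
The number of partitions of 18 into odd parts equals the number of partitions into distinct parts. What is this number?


Computing partitions of 18 into odd parts (1, 3, 5, ...):
Using the generating function prod_{k>=0} 1/(1-x^(2k+1)),
the count is 46

46


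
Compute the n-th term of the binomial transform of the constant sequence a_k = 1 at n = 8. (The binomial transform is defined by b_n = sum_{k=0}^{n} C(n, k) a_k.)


With a_k = 1 for all k, b_n = sum_{k=0}^{n} C(n, k) = 2^n by the binomial theorem.
For n = 8: 2^8 = 256.

256


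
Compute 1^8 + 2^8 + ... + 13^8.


This power sum has a closed form given by Faulhaber's formula
sum_{k=1}^{m} k^p = (1 / (p + 1)) * sum_{j=0}^{p} C(p + 1, j) B_j m^(p + 1 - j),
but for small m direct computation is fastest:
1 + 256 + 6561 + 65536 + 390625 + 1679616 + 5764801 + 16777216 + 43046721 + 100000000 + 214358881 + 429981696 + 815730721 = 1627802631.

1627802631


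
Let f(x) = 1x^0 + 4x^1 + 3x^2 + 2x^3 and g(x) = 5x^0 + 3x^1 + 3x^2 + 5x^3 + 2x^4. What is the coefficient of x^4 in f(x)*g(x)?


Cauchy product at x^4:
1*2 + 4*5 + 3*3 + 2*3
= 37

37


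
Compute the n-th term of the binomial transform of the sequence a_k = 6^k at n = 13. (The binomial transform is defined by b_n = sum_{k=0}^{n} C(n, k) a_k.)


With a_k = 6^k, b_n = sum_{k=0}^{n} C(n, k) 6^k = (1 + 6)^n by the binomial theorem.
For n = 13: (1 + 6)^13 = 7^13 = 96889010407.

96889010407


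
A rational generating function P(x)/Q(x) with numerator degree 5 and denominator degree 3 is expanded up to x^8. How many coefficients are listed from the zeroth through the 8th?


Expanding up to x^8 gives the coefficients for x^0, x^1, ..., x^8.
That is 8 + 1 = 9 coefficients in total.

9


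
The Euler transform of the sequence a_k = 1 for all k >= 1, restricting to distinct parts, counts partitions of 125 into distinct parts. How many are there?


Partitions of 125 into distinct parts can be computed via generating function.
Product (1+x)(1+x^2)(1+x^3)...
The coefficient of x^125 = 3207086

3207086


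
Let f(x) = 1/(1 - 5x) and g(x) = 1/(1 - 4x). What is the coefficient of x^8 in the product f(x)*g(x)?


The coefficient of x^n in f*g is the Cauchy product: sum_{k=0}^{n} a^k * b^(n-k).
With a=5, b=4, n=8:
sum_{k=0}^{8} 5^k * 4^(8-k)
= 1690981

1690981


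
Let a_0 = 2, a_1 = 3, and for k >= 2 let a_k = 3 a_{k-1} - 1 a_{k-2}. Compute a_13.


Iterating the recurrence forward:
a_0 = 2
a_1 = 3
a_2 = 3*3 - 1*2 = 7
a_3 = 3*7 - 1*3 = 18
a_4 = 3*18 - 1*7 = 47
a_5 = 3*47 - 1*18 = 123
a_6 = 3*123 - 1*47 = 322
a_7 = 3*322 - 1*123 = 843
a_8 = 3*843 - 1*322 = 2207
a_9 = 3*2207 - 1*843 = 5778
a_10 = 3*5778 - 1*2207 = 15127
a_11 = 3*15127 - 1*5778 = 39603
a_12 = 3*39603 - 1*15127 = 103682
a_13 = 3*103682 - 1*39603 = 271443
So a_13 = 271443.

271443


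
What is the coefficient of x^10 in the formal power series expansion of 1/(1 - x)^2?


The negative binomial / multiset identity is
1/(1 - x)^r = sum_{k>=0} C(k + r - 1, r - 1) x^k.
Here r = 2 and k = 10, so the coefficient is
C(10 + 1, 1) = C(11, 1)
= 11

11


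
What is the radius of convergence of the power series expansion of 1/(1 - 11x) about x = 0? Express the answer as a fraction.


Expanding 1/(1 - 11x) = sum_{k>=0} 11^k x^k, the series converges when |11x| < 1, i.e., |x| < 1/11.
So the radius of convergence is 1/11 = 1/11.

1/11


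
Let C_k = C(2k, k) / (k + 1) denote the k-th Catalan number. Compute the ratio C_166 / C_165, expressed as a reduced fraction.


Using C_k = (2k)! / (k! (k+1)!), the ratio C_{k+1}/C_k simplifies to
C_{k+1}/C_k = [(2k+2)! / ((k+1)! (k+2)!)] * [k! (k+1)! / (2k)!]
 = (2k+2)(2k+1) / ((k+1)(k+2)) = 2(2k+1) / (k+2).
For k = 165: 2(2*165 + 1) / (165 + 2) = 662/167 = 662/167.

662/167


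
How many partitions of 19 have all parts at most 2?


Using the generating function (1-x)^(-1)(1-x^2)^(-1),
the coefficient of x^19 counts these restricted partitions.
Result = 10

10


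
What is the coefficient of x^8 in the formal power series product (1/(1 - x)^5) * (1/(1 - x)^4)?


Combine the factors: (1/(1 - x)^5) * (1/(1 - x)^4) = 1/(1 - x)^9.
Then use 1/(1 - x)^r = sum_{k>=0} C(k + r - 1, r - 1) x^k with r = 9 and k = 8:
C(16, 8) = 12870.

12870


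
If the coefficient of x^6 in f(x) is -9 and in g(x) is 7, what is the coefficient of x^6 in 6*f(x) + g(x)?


Scalar multiplication scales coefficients: 6 * -9 = -54.
Then add the g coefficient: -54 + 7
= -47

-47


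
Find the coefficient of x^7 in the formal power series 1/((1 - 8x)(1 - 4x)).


By partial fractions or Cauchy convolution:
The coefficient equals sum_{k=0}^{7} 8^k * 4^(7-k).
= 4177920

4177920


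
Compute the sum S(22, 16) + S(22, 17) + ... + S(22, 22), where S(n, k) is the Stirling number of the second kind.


By definition, S(n, k) counts partitions of an n-set into exactly k nonempty blocks.
Computing row n = 22 for k = 16..22:
S(22, k): 26046574004, 1404142047, 53374629, 1389850, 23485, 231, 1
Sum = 27505504247.

27505504247


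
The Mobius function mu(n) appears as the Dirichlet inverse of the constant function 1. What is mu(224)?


224 has a squared prime factor, so mu(224) = 0.
Factorization reveals a repeated prime.

0


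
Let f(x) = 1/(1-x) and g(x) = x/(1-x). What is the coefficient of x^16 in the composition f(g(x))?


First simplify the composition: f(g(x)) = 1/(1 - x/(1-x)) = (1-x)/((1-x) - x) = (1-x)/(1-2x).
Now extract the coefficient. Write (1-x)/(1-2x) = 1/(1-2x) - x/(1-2x).
The coefficient of x^n in 1/(1-2x) is 2^n, and in x/(1-2x) is 2^(n-1) (for n >= 1).
So the coefficient of x^16 is 2^16 - 2^15 = 65536 - 32768 = 32768.

32768


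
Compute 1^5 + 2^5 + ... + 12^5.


This power sum has a closed form given by Faulhaber's formula
sum_{k=1}^{m} k^p = (1 / (p + 1)) * sum_{j=0}^{p} C(p + 1, j) B_j m^(p + 1 - j),
but for small m direct computation is fastest:
1 + 32 + 243 + 1024 + 3125 + 7776 + 16807 + 32768 + 59049 + 100000 + 161051 + 248832 = 630708.

630708


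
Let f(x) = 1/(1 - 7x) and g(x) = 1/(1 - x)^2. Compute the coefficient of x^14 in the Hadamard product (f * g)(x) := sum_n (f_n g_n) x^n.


f has coefficients f_k = 7^k. For g = 1/(1 - x)^2 the coefficient is g_k = C(k + 1, 1) = k + 1. The Hadamard coefficient is (f * g)_k = 7^k * (k + 1).
For k = 14: 7^14 * 15 = 678223072849 * 15 = 10173346092735.

10173346092735


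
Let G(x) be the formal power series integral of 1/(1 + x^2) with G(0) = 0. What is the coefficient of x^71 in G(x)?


1/(1 + x^2) = sum_{j>=0} (-1)^j x^(2j). Integrating termwise with G(0) = 0:
G(x) = sum_{j>=0} (-1)^j x^(2j+1) / (2j+1) = arctan(x).
Only odd powers are nonzero. For x^71 write 71 = 2*35 + 1, giving
(-1)^35 / 71 = -1/71 = -1/71.

-1/71


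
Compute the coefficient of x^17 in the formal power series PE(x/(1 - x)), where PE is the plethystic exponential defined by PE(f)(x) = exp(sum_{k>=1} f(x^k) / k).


For f(x) = x/(1 - x) we have
sum_{k>=1} f(x^k) / k = sum_{k>=1} (1/k) * x^k / (1 - x^k) = sum_{k, m >= 1} x^(k m) / k,
which after exponentiating simplifies to
PE(x/(1 - x)) = prod_{k>=1} 1 / (1 - x^k).
This is the generating function for the partition function p(n), so the coefficient of x^17 is p(17).
Computing p(17) by dynamic programming over parts 1, 2, ..., 17: p(17) = 297.

297


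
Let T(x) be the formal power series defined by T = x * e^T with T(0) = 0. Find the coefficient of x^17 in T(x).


Apply the Lagrange inversion formula: if T = x * phi(T) with phi(t) = e^t, then
[x^n] T = (1/n) [t^(n-1)] phi(t)^n = (1/n) [t^(n-1)] e^(n t) = (1/n) * n^(n-1) / (n-1)! = n^(n-1) / n!.
When c = 1 this is the Cayley count of rooted labeled trees on n vertices, divided by n!.
For n = 17: 17^16 / 17! = 48661191875666868481/355687428096000 = 2862423051509815793/20922789888000.

2862423051509815793/20922789888000


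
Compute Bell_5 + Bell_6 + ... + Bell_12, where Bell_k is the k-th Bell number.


Recall Bell_k counts set partitions of a k-set (with Bell_0 = 1 by convention).
Bell_5 through Bell_12: 52, 203, 877, 4140, 21147, 115975, 678570, 4213597
Sum = 52 + 203 + 877 + 4140 + 21147 + 115975 + 678570 + 4213597 = 5034561.

5034561


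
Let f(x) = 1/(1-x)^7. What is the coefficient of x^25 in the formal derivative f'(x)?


Differentiate: d/dx [ 1/(1-x)^r ] = r / (1-x)^(r+1).
Here r = 7, so f'(x) = 7 / (1-x)^8.
The expansion of 1/(1-x)^(r+1) has coefficient of x^n equal to C(n+r, r).
So the coefficient of x^25 in f'(x) is
7 * C(32, 7) = 7 * 3365856 = 23560992

23560992


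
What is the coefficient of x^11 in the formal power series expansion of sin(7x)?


The Maclaurin series is sin(t) = sum_{k>=0} (-1)^k t^(2k+1) / (2k+1)!, so substituting t = 7x, only odd powers of x are nonzero, with coefficient of x^(2k+1) equal to (-1)^k 7^(2k+1) / (2k+1)!.
Write 11 = 2*5 + 1, giving the coefficient (-1)^5 * 7^11 / 11! = -1977326743/39916800 = -282475249/5702400.

-282475249/5702400


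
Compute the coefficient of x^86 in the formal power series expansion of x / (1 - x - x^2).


Let f(x) = sum_{k>=0} a_k x^k. Multiplying f(x) * (1 - x - x^2) = x and matching coefficients gives a_0 = 0, a_1 = 1, and a_k = a_{k-1} + a_{k-2} for k >= 2. These are the Fibonacci numbers F_k.
Iterating from F_0 = 0, F_1 = 1:
F_0=0, F_1=1, F_2=1, F_3=2, F_4=3, F_5=5, F_6=8, F_7=13, F_8=21, F_9=34, ...
F_86 = 420196140727489673.

420196140727489673


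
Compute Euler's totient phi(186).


phi(n) counts integers in [1, n] coprime to n. Using the multiplicative formula phi(n) = n * prod_{p | n} (1 - 1/p):
186 = 2 * 3 * 31, so
phi(186) = 186 * (1 - 1/2) * (1 - 1/3) * (1 - 1/31) = 60.

60


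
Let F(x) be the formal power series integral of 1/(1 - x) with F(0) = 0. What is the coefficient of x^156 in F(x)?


1/(1 - x) = sum_{k>=0} x^k. Integrating termwise and using F(0) = 0 gives
F(x) = sum_{k>=0} x^(k+1) / (k+1) = sum_{m>=1} x^m / m = -ln(1 - x).
So the coefficient of x^156 is 1/156 = 1/156.

1/156


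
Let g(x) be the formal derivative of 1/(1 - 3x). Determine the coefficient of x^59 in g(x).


Differentiate termwise: d/dx sum_{k>=0} 3^k x^k = sum_{k>=1} k 3^k x^(k-1) = sum_{j>=0} (j+1) 3^(j+1) x^j.
Equivalently, d/dx [1/(1 - 3x)] = 3/(1 - 3x)^2.
For j = 59: 60 * 3^60 = 60 * 42391158275216203514294433201 = 2543469496512972210857665992060.

2543469496512972210857665992060


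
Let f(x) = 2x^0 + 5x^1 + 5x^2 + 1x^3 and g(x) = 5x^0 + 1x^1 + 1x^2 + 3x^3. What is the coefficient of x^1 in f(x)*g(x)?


Cauchy product at x^1:
2*1 + 5*5
= 27

27


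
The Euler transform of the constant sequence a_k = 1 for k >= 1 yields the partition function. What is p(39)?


The Euler transform converts the sequence a_k = 1 into the number of integer partitions.
Using the recurrence or dynamic programming:
p(39) = 31185

31185


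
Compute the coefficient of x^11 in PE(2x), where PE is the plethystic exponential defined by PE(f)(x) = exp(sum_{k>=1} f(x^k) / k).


With f(x) = 2x, the exponent is sum_{k>=1} 2 x^k / k = 2 * (-ln(1 - x)). Exponentiating:
PE(2x) = exp(-2 ln(1 - x)) = 1/(1 - x)^2.
By the negative binomial expansion, [x^n] 1/(1 - x)^2 = C(n + 1, 1).
For n = 11: C(12, 1) = 12.

12
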